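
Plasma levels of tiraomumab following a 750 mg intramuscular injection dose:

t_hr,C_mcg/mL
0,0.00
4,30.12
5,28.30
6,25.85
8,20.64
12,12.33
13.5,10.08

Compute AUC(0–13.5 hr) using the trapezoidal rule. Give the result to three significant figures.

AUC = 246 mcg/mL·hr

Trapezoidal AUC_0→13.5:
  [0→4]: (0.00+30.12)/2 × 4 = 60.24
  [4→5]: (30.12+28.30)/2 × 1 = 29.21
  [5→6]: (28.30+25.85)/2 × 1 = 27.075
  [6→8]: (25.85+20.64)/2 × 2 = 46.49
  [8→12]: (20.64+12.33)/2 × 4 = 65.94
  [12→13.5]: (12.33+10.08)/2 × 1.5 = 16.8075
  Sum = 245.7625 mcg/mL·hr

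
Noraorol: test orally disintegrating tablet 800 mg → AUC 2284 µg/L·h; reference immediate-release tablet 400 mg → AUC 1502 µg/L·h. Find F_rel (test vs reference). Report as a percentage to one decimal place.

F_rel = 76.0%

F_rel = (AUC_test/D_test) / (AUC_ref/D_ref)
      = (2284/800) / (1502/400)
      = 2.855 / 3.755 = 0.7603 = 76.03%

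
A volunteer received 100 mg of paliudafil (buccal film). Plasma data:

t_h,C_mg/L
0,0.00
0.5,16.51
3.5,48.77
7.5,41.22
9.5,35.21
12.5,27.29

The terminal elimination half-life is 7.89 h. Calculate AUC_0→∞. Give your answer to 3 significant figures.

Trapezoidal AUC_0→12.5:
  [0→0.5]: (0.00+16.51)/2 × 0.5 = 4.1275
  [0.5→3.5]: (16.51+48.77)/2 × 3 = 97.92
  [3.5→7.5]: (48.77+41.22)/2 × 4 = 179.98
  [7.5→9.5]: (41.22+35.21)/2 × 2 = 76.43
  [9.5→12.5]: (35.21+27.29)/2 × 3 = 93.75
  Sum = 452.2075 mg/L·h
k_e = ln2 / t½ = 0.693147 / 7.89 = 0.0879 h^-1
Extrapolated tail: C_last / k_e = 27.29 / 0.0879 = 310.466
AUC_0→∞ = 452.2075 + 310.466 = 762.6735 mg/L·h

AUC = 763 mg/L·h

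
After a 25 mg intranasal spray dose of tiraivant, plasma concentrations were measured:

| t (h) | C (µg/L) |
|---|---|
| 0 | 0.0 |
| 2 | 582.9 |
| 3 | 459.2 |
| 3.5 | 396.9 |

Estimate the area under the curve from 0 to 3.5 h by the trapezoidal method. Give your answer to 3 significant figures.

Trapezoidal AUC_0→3.5:
  [0→2]: (0.0+582.9)/2 × 2 = 582.9
  [2→3]: (582.9+459.2)/2 × 1 = 521.05
  [3→3.5]: (459.2+396.9)/2 × 0.5 = 214.025
  Sum = 1317.975 µg/L·h

AUC = 1320 µg/L·h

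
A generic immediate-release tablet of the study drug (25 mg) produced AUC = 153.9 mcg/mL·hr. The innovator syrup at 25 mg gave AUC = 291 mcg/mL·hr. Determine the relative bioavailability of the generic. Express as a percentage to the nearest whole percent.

F_rel = 53%

F_rel = (AUC_test/D_test) / (AUC_ref/D_ref)
      = (153.9/25) / (291/25)
      = 6.156 / 11.64 = 0.5289 = 52.89%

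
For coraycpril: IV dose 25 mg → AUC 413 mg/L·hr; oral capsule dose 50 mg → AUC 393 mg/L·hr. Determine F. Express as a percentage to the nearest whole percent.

F = 48%

F = (AUC_ev / D_ev) / (AUC_iv / D_iv)
  = (393/50) / (413/25)
  = 7.86 / 16.52 = 0.4758
  = 47.58%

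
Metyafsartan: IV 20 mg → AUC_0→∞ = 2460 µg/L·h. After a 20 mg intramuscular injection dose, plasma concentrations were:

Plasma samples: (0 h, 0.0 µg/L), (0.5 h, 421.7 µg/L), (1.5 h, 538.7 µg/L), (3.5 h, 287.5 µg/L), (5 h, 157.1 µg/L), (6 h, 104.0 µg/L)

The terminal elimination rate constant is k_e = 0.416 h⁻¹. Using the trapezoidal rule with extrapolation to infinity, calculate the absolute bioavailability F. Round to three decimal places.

F = 0.864

Trapezoidal AUC_0→6 (intramuscular injection):
  [0→0.5]: (0.0+421.7)/2 × 0.5 = 105.425
  [0.5→1.5]: (421.7+538.7)/2 × 1 = 480.2
  [1.5→3.5]: (538.7+287.5)/2 × 2 = 826.2
  [3.5→5]: (287.5+157.1)/2 × 1.5 = 333.45
  [5→6]: (157.1+104.0)/2 × 1 = 130.55
  Sum = 1875.825 µg/L·h
Tail: C_last/k_e = 104.0/0.416 = 250.000
AUC_0→∞ (intramuscular injection) = 1875.825 + 250.000 = 2125.825 µg/L·h
F = (AUC_ev/D_ev)/(AUC_iv/D_iv) = (2125.825/20)/(2460/20) = 106.29125/123 = 0.8642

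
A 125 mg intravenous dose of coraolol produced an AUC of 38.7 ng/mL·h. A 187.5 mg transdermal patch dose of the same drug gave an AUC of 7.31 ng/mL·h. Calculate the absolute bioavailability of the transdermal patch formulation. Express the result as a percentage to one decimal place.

F = 12.6%

F = (AUC_ev / D_ev) / (AUC_iv / D_iv)
  = (7.31/187.5) / (38.7/125)
  = 0.0389867 / 0.3096 = 0.1259
  = 12.59%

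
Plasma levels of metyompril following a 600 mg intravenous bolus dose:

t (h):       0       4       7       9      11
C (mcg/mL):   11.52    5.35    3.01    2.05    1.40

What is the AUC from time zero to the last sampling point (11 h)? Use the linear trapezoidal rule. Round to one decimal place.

Trapezoidal AUC_0→11:
  [0→4]: (11.52+5.35)/2 × 4 = 33.74
  [4→7]: (5.35+3.01)/2 × 3 = 12.54
  [7→9]: (3.01+2.05)/2 × 2 = 5.06
  [9→11]: (2.05+1.40)/2 × 2 = 3.45
  Sum = 54.79 mcg/mL·h

AUC = 54.8 mcg/mL·h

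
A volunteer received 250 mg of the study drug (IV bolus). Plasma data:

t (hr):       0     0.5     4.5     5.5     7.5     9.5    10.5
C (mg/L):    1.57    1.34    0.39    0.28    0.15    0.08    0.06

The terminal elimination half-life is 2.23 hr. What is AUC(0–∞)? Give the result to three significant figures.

Trapezoidal AUC_0→10.5:
  [0→0.5]: (1.57+1.34)/2 × 0.5 = 0.7275
  [0.5→4.5]: (1.34+0.39)/2 × 4 = 3.46
  [4.5→5.5]: (0.39+0.28)/2 × 1 = 0.335
  [5.5→7.5]: (0.28+0.15)/2 × 2 = 0.43
  [7.5→9.5]: (0.15+0.08)/2 × 2 = 0.23
  [9.5→10.5]: (0.08+0.06)/2 × 1 = 0.07
  Sum = 5.2525 mg/L·hr
k_e = ln2 / t½ = 0.693147 / 2.23 = 0.3108 hr^-1
Extrapolated tail: C_last / k_e = 0.06 / 0.3108 = 0.193
AUC_0→∞ = 5.2525 + 0.193 = 5.4455 mg/L·hr

AUC = 5.45 mg/L·hr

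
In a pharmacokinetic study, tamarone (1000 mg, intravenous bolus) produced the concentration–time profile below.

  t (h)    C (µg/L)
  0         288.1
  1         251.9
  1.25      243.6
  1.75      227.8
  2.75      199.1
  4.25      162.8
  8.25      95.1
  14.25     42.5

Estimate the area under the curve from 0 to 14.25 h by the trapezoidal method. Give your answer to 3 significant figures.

AUC = 1860 µg/L·h

Trapezoidal AUC_0→14.25:
  [0→1]: (288.1+251.9)/2 × 1 = 270.0
  [1→1.25]: (251.9+243.6)/2 × 0.25 = 61.9375
  [1.25→1.75]: (243.6+227.8)/2 × 0.5 = 117.85
  [1.75→2.75]: (227.8+199.1)/2 × 1 = 213.45
  [2.75→4.25]: (199.1+162.8)/2 × 1.5 = 271.425
  [4.25→8.25]: (162.8+95.1)/2 × 4 = 515.8
  [8.25→14.25]: (95.1+42.5)/2 × 6 = 412.8
  Sum = 1863.2625 µg/L·h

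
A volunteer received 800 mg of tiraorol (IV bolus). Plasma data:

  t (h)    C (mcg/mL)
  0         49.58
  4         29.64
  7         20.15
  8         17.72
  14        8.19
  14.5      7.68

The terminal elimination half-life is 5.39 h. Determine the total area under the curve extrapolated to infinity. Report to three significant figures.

Trapezoidal AUC_0→14.5:
  [0→4]: (49.58+29.64)/2 × 4 = 158.44
  [4→7]: (29.64+20.15)/2 × 3 = 74.685
  [7→8]: (20.15+17.72)/2 × 1 = 18.935
  [8→14]: (17.72+8.19)/2 × 6 = 77.73
  [14→14.5]: (8.19+7.68)/2 × 0.5 = 3.9675
  Sum = 333.7575 mcg/mL·h
k_e = ln2 / t½ = 0.693147 / 5.39 = 0.1286 h^-1
Extrapolated tail: C_last / k_e = 7.68 / 0.1286 = 59.720
AUC_0→∞ = 333.7575 + 59.720 = 393.4775 mcg/mL·h

AUC = 393 mcg/mL·h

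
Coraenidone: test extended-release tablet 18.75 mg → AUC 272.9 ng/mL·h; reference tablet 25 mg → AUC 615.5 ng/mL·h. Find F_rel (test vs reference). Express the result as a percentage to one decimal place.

F_rel = (AUC_test/D_test) / (AUC_ref/D_ref)
      = (272.9/18.75) / (615.5/25)
      = 14.5547 / 24.62 = 0.5912 = 59.12%

F_rel = 59.1%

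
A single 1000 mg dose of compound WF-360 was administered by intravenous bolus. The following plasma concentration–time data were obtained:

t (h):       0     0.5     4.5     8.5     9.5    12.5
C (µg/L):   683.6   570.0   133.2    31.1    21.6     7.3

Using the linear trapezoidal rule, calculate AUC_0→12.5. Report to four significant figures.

Trapezoidal AUC_0→12.5:
  [0→0.5]: (683.6+570.0)/2 × 0.5 = 313.4
  [0.5→4.5]: (570.0+133.2)/2 × 4 = 1406.4
  [4.5→8.5]: (133.2+31.1)/2 × 4 = 328.6
  [8.5→9.5]: (31.1+21.6)/2 × 1 = 26.35
  [9.5→12.5]: (21.6+7.3)/2 × 3 = 43.35
  Sum = 2118.1 µg/L·h

AUC = 2118 µg/L·h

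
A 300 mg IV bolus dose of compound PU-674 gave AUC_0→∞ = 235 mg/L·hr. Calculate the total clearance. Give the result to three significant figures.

CL = 1.28 L/hr

CL = Dose_iv / AUC_0→∞
   = 300 / 235 = 1.2766 L/hr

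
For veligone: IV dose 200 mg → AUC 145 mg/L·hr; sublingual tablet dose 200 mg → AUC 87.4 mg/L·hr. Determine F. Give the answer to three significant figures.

F = 0.603

F = (AUC_ev / D_ev) / (AUC_iv / D_iv)
  = (87.4/200) / (145/200)
  = 0.437 / 0.725 = 0.6028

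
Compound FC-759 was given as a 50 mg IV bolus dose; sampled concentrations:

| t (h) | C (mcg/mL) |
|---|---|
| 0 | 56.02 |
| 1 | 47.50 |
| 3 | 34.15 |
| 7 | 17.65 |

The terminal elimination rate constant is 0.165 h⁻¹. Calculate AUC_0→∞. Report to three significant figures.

AUC = 344 mcg/mL·h

Trapezoidal AUC_0→7:
  [0→1]: (56.02+47.50)/2 × 1 = 51.76
  [1→3]: (47.50+34.15)/2 × 2 = 81.65
  [3→7]: (34.15+17.65)/2 × 4 = 103.6
  Sum = 237.01 mcg/mL·h
Extrapolated tail: C_last / k_e = 17.65 / 0.165 = 106.970
AUC_0→∞ = 237.01 + 106.970 = 343.98 mcg/mL·h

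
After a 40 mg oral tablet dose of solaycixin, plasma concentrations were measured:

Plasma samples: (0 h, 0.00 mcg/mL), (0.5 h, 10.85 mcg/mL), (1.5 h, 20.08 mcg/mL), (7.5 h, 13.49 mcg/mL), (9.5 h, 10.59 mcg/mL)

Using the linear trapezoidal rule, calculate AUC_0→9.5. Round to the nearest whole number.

AUC = 143 mcg/mL·h

Trapezoidal AUC_0→9.5:
  [0→0.5]: (0.00+10.85)/2 × 0.5 = 2.7125
  [0.5→1.5]: (10.85+20.08)/2 × 1 = 15.465
  [1.5→7.5]: (20.08+13.49)/2 × 6 = 100.71
  [7.5→9.5]: (13.49+10.59)/2 × 2 = 24.08
  Sum = 142.9675 mcg/mL·h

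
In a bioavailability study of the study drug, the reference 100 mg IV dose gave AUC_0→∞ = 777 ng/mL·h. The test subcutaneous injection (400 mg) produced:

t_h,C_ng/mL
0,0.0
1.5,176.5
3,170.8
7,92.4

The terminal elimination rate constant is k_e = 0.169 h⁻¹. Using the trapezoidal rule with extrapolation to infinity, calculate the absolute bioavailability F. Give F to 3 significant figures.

Trapezoidal AUC_0→7 (subcutaneous injection):
  [0→1.5]: (0.0+176.5)/2 × 1.5 = 132.375
  [1.5→3]: (176.5+170.8)/2 × 1.5 = 260.475
  [3→7]: (170.8+92.4)/2 × 4 = 526.4
  Sum = 919.25 ng/mL·h
Tail: C_last/k_e = 92.4/0.169 = 546.746
AUC_0→∞ (subcutaneous injection) = 919.25 + 546.746 = 1465.996 ng/mL·h
F = (AUC_ev/D_ev)/(AUC_iv/D_iv) = (1465.996/400)/(777/100) = 3.66499/7.77 = 0.4717

F = 0.472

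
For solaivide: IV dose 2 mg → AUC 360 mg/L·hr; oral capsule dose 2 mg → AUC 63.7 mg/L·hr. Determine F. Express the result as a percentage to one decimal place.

F = 17.7%

F = (AUC_ev / D_ev) / (AUC_iv / D_iv)
  = (63.7/2) / (360/2)
  = 31.85 / 180 = 0.1769
  = 17.69%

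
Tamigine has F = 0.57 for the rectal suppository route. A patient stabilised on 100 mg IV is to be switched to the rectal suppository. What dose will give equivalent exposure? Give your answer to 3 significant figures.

For equal systemic exposure: F × D_ev = D_iv
D_ev = D_iv / F = 100 / 0.57 = 175.439 mg

D_rectal = 175 mg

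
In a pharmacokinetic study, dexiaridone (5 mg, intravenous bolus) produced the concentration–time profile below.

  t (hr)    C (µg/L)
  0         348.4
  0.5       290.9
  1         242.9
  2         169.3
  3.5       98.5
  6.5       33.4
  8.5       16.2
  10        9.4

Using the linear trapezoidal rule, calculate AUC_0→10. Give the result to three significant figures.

Trapezoidal AUC_0→10:
  [0→0.5]: (348.4+290.9)/2 × 0.5 = 159.825
  [0.5→1]: (290.9+242.9)/2 × 0.5 = 133.45
  [1→2]: (242.9+169.3)/2 × 1 = 206.1
  [2→3.5]: (169.3+98.5)/2 × 1.5 = 200.85
  [3.5→6.5]: (98.5+33.4)/2 × 3 = 197.85
  [6.5→8.5]: (33.4+16.2)/2 × 2 = 49.6
  [8.5→10]: (16.2+9.4)/2 × 1.5 = 19.2
  Sum = 966.875 µg/L·hr

AUC = 967 µg/L·hr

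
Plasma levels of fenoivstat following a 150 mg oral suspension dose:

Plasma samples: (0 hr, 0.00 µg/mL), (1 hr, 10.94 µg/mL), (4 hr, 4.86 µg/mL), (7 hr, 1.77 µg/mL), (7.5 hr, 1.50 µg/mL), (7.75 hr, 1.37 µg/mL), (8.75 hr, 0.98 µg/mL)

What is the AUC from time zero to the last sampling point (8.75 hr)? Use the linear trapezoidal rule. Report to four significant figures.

AUC = 41.47 µg/mL·hr

Trapezoidal AUC_0→8.75:
  [0→1]: (0.00+10.94)/2 × 1 = 5.47
  [1→4]: (10.94+4.86)/2 × 3 = 23.7
  [4→7]: (4.86+1.77)/2 × 3 = 9.945
  [7→7.5]: (1.77+1.50)/2 × 0.5 = 0.8175
  [7.5→7.75]: (1.50+1.37)/2 × 0.25 = 0.35875
  [7.75→8.75]: (1.37+0.98)/2 × 1 = 1.175
  Sum = 41.46625 µg/mL·hr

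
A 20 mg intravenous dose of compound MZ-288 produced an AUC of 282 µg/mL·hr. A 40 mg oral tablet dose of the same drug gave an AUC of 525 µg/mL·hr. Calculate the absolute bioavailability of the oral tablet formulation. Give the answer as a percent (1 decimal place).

F = 93.1%

F = (AUC_ev / D_ev) / (AUC_iv / D_iv)
  = (525/40) / (282/20)
  = 13.125 / 14.1 = 0.9309
  = 93.09%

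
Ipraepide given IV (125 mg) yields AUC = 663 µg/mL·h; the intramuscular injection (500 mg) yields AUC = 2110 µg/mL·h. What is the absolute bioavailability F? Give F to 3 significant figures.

F = 0.796

F = (AUC_ev / D_ev) / (AUC_iv / D_iv)
  = (2110/500) / (663/125)
  = 4.22 / 5.304 = 0.7956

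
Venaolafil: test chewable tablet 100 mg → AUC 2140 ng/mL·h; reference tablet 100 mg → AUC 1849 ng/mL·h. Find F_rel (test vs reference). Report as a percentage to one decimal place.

F_rel = 115.7%

F_rel = (AUC_test/D_test) / (AUC_ref/D_ref)
      = (2140/100) / (1849/100)
      = 21.4 / 18.49 = 1.1574 = 115.74%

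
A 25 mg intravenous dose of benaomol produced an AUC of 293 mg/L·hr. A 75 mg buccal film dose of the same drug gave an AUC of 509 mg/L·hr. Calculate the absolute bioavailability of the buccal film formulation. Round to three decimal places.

F = (AUC_ev / D_ev) / (AUC_iv / D_iv)
  = (509/75) / (293/25)
  = 6.78667 / 11.72 = 0.5791

F = 0.579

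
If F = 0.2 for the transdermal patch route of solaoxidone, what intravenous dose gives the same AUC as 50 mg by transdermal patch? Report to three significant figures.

D_iv = 10.0 mg

Systemic exposure from an extravascular dose = F × D_ev, so the equivalent IV dose is F × D_ev.
D_iv = F × D_ev = 0.2 × 50 = 10 mg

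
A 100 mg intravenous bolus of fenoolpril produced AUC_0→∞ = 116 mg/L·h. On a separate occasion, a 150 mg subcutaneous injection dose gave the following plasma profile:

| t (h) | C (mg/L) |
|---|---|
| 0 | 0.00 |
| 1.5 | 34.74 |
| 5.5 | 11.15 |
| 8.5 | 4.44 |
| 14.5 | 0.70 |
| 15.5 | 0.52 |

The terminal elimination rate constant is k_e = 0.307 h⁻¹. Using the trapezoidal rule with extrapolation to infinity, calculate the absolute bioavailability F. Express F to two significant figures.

F = 0.91

Trapezoidal AUC_0→15.5 (subcutaneous injection):
  [0→1.5]: (0.00+34.74)/2 × 1.5 = 26.055
  [1.5→5.5]: (34.74+11.15)/2 × 4 = 91.78
  [5.5→8.5]: (11.15+4.44)/2 × 3 = 23.385
  [8.5→14.5]: (4.44+0.70)/2 × 6 = 15.42
  [14.5→15.5]: (0.70+0.52)/2 × 1 = 0.61
  Sum = 157.25 mg/L·h
Tail: C_last/k_e = 0.52/0.307 = 1.694
AUC_0→∞ (subcutaneous injection) = 157.25 + 1.694 = 158.944 mg/L·h
F = (AUC_ev/D_ev)/(AUC_iv/D_iv) = (158.944/150)/(116/100) = 1.05963/1.16 = 0.9135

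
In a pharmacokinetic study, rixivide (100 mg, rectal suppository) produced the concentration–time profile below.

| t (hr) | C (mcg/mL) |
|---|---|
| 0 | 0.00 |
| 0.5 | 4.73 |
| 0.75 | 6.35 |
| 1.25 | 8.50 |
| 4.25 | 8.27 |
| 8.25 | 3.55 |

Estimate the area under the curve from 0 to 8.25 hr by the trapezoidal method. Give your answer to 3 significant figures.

AUC = 55.1 mcg/mL·hr

Trapezoidal AUC_0→8.25:
  [0→0.5]: (0.00+4.73)/2 × 0.5 = 1.1825
  [0.5→0.75]: (4.73+6.35)/2 × 0.25 = 1.385
  [0.75→1.25]: (6.35+8.50)/2 × 0.5 = 3.7125
  [1.25→4.25]: (8.50+8.27)/2 × 3 = 25.155
  [4.25→8.25]: (8.27+3.55)/2 × 4 = 23.64
  Sum = 55.075 mcg/mL·hr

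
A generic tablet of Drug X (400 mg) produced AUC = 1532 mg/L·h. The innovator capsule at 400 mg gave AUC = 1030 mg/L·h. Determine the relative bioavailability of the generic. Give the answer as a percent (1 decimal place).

F_rel = (AUC_test/D_test) / (AUC_ref/D_ref)
      = (1532/400) / (1030/400)
      = 3.83 / 2.575 = 1.4874 = 148.74%

F_rel = 148.7%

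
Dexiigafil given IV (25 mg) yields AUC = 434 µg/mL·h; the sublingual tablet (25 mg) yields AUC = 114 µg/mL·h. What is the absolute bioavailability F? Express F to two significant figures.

F = (AUC_ev / D_ev) / (AUC_iv / D_iv)
  = (114/25) / (434/25)
  = 4.56 / 17.36 = 0.2627

F = 0.26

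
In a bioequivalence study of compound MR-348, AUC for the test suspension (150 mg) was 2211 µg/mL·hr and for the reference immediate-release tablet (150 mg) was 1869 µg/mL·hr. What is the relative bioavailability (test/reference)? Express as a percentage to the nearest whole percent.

F_rel = 118%

F_rel = (AUC_test/D_test) / (AUC_ref/D_ref)
      = (2211/150) / (1869/150)
      = 14.74 / 12.46 = 1.1830 = 118.30%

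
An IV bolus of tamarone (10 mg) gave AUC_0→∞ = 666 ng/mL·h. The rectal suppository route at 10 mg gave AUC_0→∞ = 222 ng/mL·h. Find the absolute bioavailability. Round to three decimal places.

F = 0.333

F = (AUC_ev / D_ev) / (AUC_iv / D_iv)
  = (222/10) / (666/10)
  = 22.2 / 66.6 = 0.3333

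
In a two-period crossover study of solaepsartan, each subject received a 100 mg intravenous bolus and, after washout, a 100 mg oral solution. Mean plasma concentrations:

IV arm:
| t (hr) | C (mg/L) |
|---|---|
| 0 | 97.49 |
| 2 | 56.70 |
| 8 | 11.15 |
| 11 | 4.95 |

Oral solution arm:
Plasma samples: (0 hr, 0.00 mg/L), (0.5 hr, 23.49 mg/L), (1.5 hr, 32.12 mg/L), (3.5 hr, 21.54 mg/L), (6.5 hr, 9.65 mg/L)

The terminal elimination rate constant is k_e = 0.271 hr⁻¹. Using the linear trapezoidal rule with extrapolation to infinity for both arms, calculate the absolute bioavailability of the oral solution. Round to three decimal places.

F = 0.424

Trapezoidal AUC_0→11 (IV):
  [0→2]: (97.49+56.70)/2 × 2 = 154.19
  [2→8]: (56.70+11.15)/2 × 6 = 203.55
  [8→11]: (11.15+4.95)/2 × 3 = 24.15
  Sum = 381.89 mg/L·hr
IV tail: 4.95/0.271 = 18.266; AUC_iv,0→∞ = 381.89 + 18.266 = 400.156 mg/L·hr
Trapezoidal AUC_0→6.5 (oral solution):
  [0→0.5]: (0.00+23.49)/2 × 0.5 = 5.8725
  [0.5→1.5]: (23.49+32.12)/2 × 1 = 27.805
  [1.5→3.5]: (32.12+21.54)/2 × 2 = 53.66
  [3.5→6.5]: (21.54+9.65)/2 × 3 = 46.785
  Sum = 134.1225 mg/L·hr
oral solution tail: 9.65/0.271 = 35.609; AUC_ev,0→∞ = 134.1225 + 35.609 = 169.7315 mg/L·hr
F = (AUC_ev/D_ev)/(AUC_iv/D_iv) = (169.7315/100)/(400.156/100) = 1.697315/4.00156 = 0.4242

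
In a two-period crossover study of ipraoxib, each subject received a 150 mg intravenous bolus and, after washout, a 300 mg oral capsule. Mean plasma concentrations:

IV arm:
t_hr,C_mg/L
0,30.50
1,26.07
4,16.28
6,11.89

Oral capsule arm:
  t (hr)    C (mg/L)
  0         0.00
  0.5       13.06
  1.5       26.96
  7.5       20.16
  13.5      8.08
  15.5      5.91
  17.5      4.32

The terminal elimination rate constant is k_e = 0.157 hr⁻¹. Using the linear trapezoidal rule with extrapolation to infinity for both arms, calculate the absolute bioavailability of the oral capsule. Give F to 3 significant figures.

F = 0.769

Trapezoidal AUC_0→6 (IV):
  [0→1]: (30.50+26.07)/2 × 1 = 28.285
  [1→4]: (26.07+16.28)/2 × 3 = 63.525
  [4→6]: (16.28+11.89)/2 × 2 = 28.17
  Sum = 119.98 mg/L·hr
IV tail: 11.89/0.157 = 75.732; AUC_iv,0→∞ = 119.98 + 75.732 = 195.712 mg/L·hr
Trapezoidal AUC_0→17.5 (oral capsule):
  [0→0.5]: (0.00+13.06)/2 × 0.5 = 3.265
  [0.5→1.5]: (13.06+26.96)/2 × 1 = 20.01
  [1.5→7.5]: (26.96+20.16)/2 × 6 = 141.36
  [7.5→13.5]: (20.16+8.08)/2 × 6 = 84.72
  [13.5→15.5]: (8.08+5.91)/2 × 2 = 13.99
  [15.5→17.5]: (5.91+4.32)/2 × 2 = 10.23
  Sum = 273.575 mg/L·hr
oral capsule tail: 4.32/0.157 = 27.516; AUC_ev,0→∞ = 273.575 + 27.516 = 301.091 mg/L·hr
F = (AUC_ev/D_ev)/(AUC_iv/D_iv) = (301.091/300)/(195.712/150) = 1.00364/1.30475 = 0.7692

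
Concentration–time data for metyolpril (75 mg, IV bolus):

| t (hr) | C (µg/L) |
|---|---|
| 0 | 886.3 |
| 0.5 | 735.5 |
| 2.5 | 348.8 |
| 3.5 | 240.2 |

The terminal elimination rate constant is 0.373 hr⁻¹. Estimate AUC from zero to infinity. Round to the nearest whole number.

Trapezoidal AUC_0→3.5:
  [0→0.5]: (886.3+735.5)/2 × 0.5 = 405.45
  [0.5→2.5]: (735.5+348.8)/2 × 2 = 1084.3
  [2.5→3.5]: (348.8+240.2)/2 × 1 = 294.5
  Sum = 1784.25 µg/L·hr
Extrapolated tail: C_last / k_e = 240.2 / 0.373 = 643.968
AUC_0→∞ = 1784.25 + 643.968 = 2428.218 µg/L·hr

AUC = 2428 µg/L·hr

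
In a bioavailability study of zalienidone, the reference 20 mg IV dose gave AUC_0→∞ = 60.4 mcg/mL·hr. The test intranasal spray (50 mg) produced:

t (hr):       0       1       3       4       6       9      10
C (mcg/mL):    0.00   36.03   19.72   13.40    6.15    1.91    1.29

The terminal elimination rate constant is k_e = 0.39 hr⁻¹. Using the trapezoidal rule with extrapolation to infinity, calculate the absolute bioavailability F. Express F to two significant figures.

Trapezoidal AUC_0→10 (intranasal spray):
  [0→1]: (0.00+36.03)/2 × 1 = 18.015
  [1→3]: (36.03+19.72)/2 × 2 = 55.75
  [3→4]: (19.72+13.40)/2 × 1 = 16.56
  [4→6]: (13.40+6.15)/2 × 2 = 19.55
  [6→9]: (6.15+1.91)/2 × 3 = 12.09
  [9→10]: (1.91+1.29)/2 × 1 = 1.6
  Sum = 123.565 mcg/mL·hr
Tail: C_last/k_e = 1.29/0.39 = 3.308
AUC_0→∞ (intranasal spray) = 123.565 + 3.308 = 126.873 mcg/mL·hr
F = (AUC_ev/D_ev)/(AUC_iv/D_iv) = (126.873/50)/(60.4/20) = 2.53746/3.02 = 0.8402

F = 0.84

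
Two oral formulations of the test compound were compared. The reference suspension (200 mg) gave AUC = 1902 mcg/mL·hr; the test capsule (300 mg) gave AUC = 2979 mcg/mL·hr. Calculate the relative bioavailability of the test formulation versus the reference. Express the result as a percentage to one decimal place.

F_rel = 104.4%

F_rel = (AUC_test/D_test) / (AUC_ref/D_ref)
      = (2979/300) / (1902/200)
      = 9.93 / 9.51 = 1.0442 = 104.42%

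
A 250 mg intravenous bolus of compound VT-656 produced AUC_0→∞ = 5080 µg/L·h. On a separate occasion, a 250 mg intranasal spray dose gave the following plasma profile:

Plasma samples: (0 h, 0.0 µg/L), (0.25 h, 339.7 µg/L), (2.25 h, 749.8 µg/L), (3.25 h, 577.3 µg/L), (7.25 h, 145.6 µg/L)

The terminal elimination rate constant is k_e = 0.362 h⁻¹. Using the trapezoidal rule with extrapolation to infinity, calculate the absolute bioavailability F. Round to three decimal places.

F = 0.717

Trapezoidal AUC_0→7.25 (intranasal spray):
  [0→0.25]: (0.0+339.7)/2 × 0.25 = 42.4625
  [0.25→2.25]: (339.7+749.8)/2 × 2 = 1089.5
  [2.25→3.25]: (749.8+577.3)/2 × 1 = 663.55
  [3.25→7.25]: (577.3+145.6)/2 × 4 = 1445.8
  Sum = 3241.3125 µg/L·h
Tail: C_last/k_e = 145.6/0.362 = 402.210
AUC_0→∞ (intranasal spray) = 3241.3125 + 402.210 = 3643.5225 µg/L·h
F = (AUC_ev/D_ev)/(AUC_iv/D_iv) = (3643.5225/250)/(5080/250) = 14.57409/20.32 = 0.7172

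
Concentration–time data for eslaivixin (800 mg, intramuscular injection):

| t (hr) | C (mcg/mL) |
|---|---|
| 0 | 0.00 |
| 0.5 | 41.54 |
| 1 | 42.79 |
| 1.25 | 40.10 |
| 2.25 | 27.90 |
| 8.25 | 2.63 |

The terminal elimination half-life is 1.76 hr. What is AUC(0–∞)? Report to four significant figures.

AUC = 174.1 mcg/mL·hr

Trapezoidal AUC_0→8.25:
  [0→0.5]: (0.00+41.54)/2 × 0.5 = 10.385
  [0.5→1]: (41.54+42.79)/2 × 0.5 = 21.0825
  [1→1.25]: (42.79+40.10)/2 × 0.25 = 10.36125
  [1.25→2.25]: (40.10+27.90)/2 × 1 = 34.0
  [2.25→8.25]: (27.90+2.63)/2 × 6 = 91.59
  Sum = 167.41875 mcg/mL·hr
k_e = ln2 / t½ = 0.693147 / 1.76 = 0.3938 hr^-1
Extrapolated tail: C_last / k_e = 2.63 / 0.3938 = 6.679
AUC_0→∞ = 167.41875 + 6.679 = 174.09775 mcg/mL·hr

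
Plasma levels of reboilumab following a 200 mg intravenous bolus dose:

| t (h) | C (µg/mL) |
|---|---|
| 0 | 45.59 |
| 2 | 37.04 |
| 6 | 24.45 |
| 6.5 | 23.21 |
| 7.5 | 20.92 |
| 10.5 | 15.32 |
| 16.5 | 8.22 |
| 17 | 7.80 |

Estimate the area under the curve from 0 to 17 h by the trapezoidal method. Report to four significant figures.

Trapezoidal AUC_0→17:
  [0→2]: (45.59+37.04)/2 × 2 = 82.63
  [2→6]: (37.04+24.45)/2 × 4 = 122.98
  [6→6.5]: (24.45+23.21)/2 × 0.5 = 11.915
  [6.5→7.5]: (23.21+20.92)/2 × 1 = 22.065
  [7.5→10.5]: (20.92+15.32)/2 × 3 = 54.36
  [10.5→16.5]: (15.32+8.22)/2 × 6 = 70.62
  [16.5→17]: (8.22+7.80)/2 × 0.5 = 4.005
  Sum = 368.575 µg/mL·h

AUC = 368.6 µg/mL·h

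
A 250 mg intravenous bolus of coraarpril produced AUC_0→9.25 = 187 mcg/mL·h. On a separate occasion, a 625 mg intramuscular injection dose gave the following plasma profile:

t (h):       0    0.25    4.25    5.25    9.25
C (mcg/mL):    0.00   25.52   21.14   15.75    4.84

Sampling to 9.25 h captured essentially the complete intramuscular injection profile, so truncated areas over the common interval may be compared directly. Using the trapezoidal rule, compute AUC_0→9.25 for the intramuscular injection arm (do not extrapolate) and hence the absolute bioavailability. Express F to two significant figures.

F = 0.33

Trapezoidal AUC_0→9.25 (intramuscular injection):
  [0→0.25]: (0.00+25.52)/2 × 0.25 = 3.19
  [0.25→4.25]: (25.52+21.14)/2 × 4 = 93.32
  [4.25→5.25]: (21.14+15.75)/2 × 1 = 18.445
  [5.25→9.25]: (15.75+4.84)/2 × 4 = 41.18
  Sum = 156.135 mcg/mL·h
F = (AUC_ev/D_ev)/(AUC_iv/D_iv) = (156.135/625)/(187/250) = 0.249816/0.748 = 0.3340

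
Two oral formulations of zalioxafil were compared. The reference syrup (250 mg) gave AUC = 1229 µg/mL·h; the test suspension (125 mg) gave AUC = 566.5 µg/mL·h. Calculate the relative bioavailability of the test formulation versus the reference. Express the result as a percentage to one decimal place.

F_rel = 92.2%

F_rel = (AUC_test/D_test) / (AUC_ref/D_ref)
      = (566.5/125) / (1229/250)
      = 4.532 / 4.916 = 0.9219 = 92.19%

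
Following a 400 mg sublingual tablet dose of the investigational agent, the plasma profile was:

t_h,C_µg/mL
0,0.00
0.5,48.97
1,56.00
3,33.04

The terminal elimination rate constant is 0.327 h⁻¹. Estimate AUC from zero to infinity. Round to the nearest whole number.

AUC = 229 µg/mL·h

Trapezoidal AUC_0→3:
  [0→0.5]: (0.00+48.97)/2 × 0.5 = 12.2425
  [0.5→1]: (48.97+56.00)/2 × 0.5 = 26.2425
  [1→3]: (56.00+33.04)/2 × 2 = 89.04
  Sum = 127.525 µg/mL·h
Extrapolated tail: C_last / k_e = 33.04 / 0.327 = 101.040
AUC_0→∞ = 127.525 + 101.040 = 228.565 µg/mL·h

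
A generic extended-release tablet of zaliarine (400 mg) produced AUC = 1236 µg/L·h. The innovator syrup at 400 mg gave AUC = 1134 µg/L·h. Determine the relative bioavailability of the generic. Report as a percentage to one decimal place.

F_rel = (AUC_test/D_test) / (AUC_ref/D_ref)
      = (1236/400) / (1134/400)
      = 3.09 / 2.835 = 1.0899 = 108.99%

F_rel = 109.0%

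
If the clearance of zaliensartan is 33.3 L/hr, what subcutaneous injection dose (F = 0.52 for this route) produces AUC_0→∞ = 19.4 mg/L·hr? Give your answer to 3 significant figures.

Dose = 1240 mg

Dose = CL × AUC_0→∞ / F
     = 33.3 × 19.4 / 0.52 = 1242.35 mg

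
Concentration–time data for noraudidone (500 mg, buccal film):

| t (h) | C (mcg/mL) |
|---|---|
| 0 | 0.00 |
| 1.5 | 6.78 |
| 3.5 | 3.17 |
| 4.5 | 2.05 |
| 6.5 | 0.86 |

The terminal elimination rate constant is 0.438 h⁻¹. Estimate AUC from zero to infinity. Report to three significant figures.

Trapezoidal AUC_0→6.5:
  [0→1.5]: (0.00+6.78)/2 × 1.5 = 5.085
  [1.5→3.5]: (6.78+3.17)/2 × 2 = 9.95
  [3.5→4.5]: (3.17+2.05)/2 × 1 = 2.61
  [4.5→6.5]: (2.05+0.86)/2 × 2 = 2.91
  Sum = 20.555 mcg/mL·h
Extrapolated tail: C_last / k_e = 0.86 / 0.438 = 1.963
AUC_0→∞ = 20.555 + 1.963 = 22.518 mcg/mL·h

AUC = 22.5 mcg/mL·h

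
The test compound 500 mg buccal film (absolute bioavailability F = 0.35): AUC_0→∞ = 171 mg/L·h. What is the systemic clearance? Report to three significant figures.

CL = 1.02 L/h

CL = F × Dose / AUC_0→∞
   = 0.35 × 500 / 171 = 1.02339 L/h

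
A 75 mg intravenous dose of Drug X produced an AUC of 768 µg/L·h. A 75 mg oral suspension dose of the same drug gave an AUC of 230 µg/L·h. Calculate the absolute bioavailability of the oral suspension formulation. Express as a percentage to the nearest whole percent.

F = (AUC_ev / D_ev) / (AUC_iv / D_iv)
  = (230/75) / (768/75)
  = 3.06667 / 10.24 = 0.2995
  = 29.95%

F = 30%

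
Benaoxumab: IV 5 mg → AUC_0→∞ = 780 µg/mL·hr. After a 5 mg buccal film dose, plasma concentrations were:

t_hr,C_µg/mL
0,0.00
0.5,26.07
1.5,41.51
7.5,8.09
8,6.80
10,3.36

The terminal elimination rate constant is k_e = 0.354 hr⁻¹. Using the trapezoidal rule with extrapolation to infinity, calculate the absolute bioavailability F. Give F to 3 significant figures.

F = 0.272

Trapezoidal AUC_0→10 (buccal film):
  [0→0.5]: (0.00+26.07)/2 × 0.5 = 6.5175
  [0.5→1.5]: (26.07+41.51)/2 × 1 = 33.79
  [1.5→7.5]: (41.51+8.09)/2 × 6 = 148.8
  [7.5→8]: (8.09+6.80)/2 × 0.5 = 3.7225
  [8→10]: (6.80+3.36)/2 × 2 = 10.16
  Sum = 202.99 µg/mL·hr
Tail: C_last/k_e = 3.36/0.354 = 9.492
AUC_0→∞ (buccal film) = 202.99 + 9.492 = 212.482 µg/mL·hr
F = (AUC_ev/D_ev)/(AUC_iv/D_iv) = (212.482/5)/(780/5) = 42.4964/156 = 0.2724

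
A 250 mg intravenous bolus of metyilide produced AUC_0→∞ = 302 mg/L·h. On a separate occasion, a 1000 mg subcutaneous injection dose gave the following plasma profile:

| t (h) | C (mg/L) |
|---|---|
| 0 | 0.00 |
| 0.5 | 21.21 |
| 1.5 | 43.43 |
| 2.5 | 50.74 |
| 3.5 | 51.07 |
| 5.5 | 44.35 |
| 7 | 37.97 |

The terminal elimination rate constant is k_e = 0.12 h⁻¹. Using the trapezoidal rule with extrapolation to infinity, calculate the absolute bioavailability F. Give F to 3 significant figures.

F = 0.504

Trapezoidal AUC_0→7 (subcutaneous injection):
  [0→0.5]: (0.00+21.21)/2 × 0.5 = 5.3025
  [0.5→1.5]: (21.21+43.43)/2 × 1 = 32.32
  [1.5→2.5]: (43.43+50.74)/2 × 1 = 47.085
  [2.5→3.5]: (50.74+51.07)/2 × 1 = 50.905
  [3.5→5.5]: (51.07+44.35)/2 × 2 = 95.42
  [5.5→7]: (44.35+37.97)/2 × 1.5 = 61.74
  Sum = 292.7725 mg/L·h
Tail: C_last/k_e = 37.97/0.12 = 316.417
AUC_0→∞ (subcutaneous injection) = 292.7725 + 316.417 = 609.1895 mg/L·h
F = (AUC_ev/D_ev)/(AUC_iv/D_iv) = (609.1895/1000)/(302/250) = 0.6091895/1.208 = 0.5043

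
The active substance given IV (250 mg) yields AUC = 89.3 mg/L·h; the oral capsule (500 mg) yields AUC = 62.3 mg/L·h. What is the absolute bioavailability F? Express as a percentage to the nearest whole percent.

F = (AUC_ev / D_ev) / (AUC_iv / D_iv)
  = (62.3/500) / (89.3/250)
  = 0.1246 / 0.3572 = 0.3488
  = 34.88%

F = 35%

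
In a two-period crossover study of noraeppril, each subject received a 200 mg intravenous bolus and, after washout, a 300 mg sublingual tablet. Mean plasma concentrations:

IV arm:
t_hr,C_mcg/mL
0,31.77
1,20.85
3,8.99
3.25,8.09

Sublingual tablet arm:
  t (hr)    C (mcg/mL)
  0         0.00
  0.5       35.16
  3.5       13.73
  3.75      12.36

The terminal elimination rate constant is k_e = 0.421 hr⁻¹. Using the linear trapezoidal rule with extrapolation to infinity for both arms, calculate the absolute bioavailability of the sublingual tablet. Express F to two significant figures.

F = 0.99

Trapezoidal AUC_0→3.25 (IV):
  [0→1]: (31.77+20.85)/2 × 1 = 26.31
  [1→3]: (20.85+8.99)/2 × 2 = 29.84
  [3→3.25]: (8.99+8.09)/2 × 0.25 = 2.135
  Sum = 58.285 mcg/mL·hr
IV tail: 8.09/0.421 = 19.216; AUC_iv,0→∞ = 58.285 + 19.216 = 77.501 mcg/mL·hr
Trapezoidal AUC_0→3.75 (sublingual tablet):
  [0→0.5]: (0.00+35.16)/2 × 0.5 = 8.79
  [0.5→3.5]: (35.16+13.73)/2 × 3 = 73.335
  [3.5→3.75]: (13.73+12.36)/2 × 0.25 = 3.26125
  Sum = 85.38625 mcg/mL·hr
sublingual tablet tail: 12.36/0.421 = 29.359; AUC_ev,0→∞ = 85.38625 + 29.359 = 114.74525 mcg/mL·hr
F = (AUC_ev/D_ev)/(AUC_iv/D_iv) = (114.74525/300)/(77.501/200) = 0.382484/0.387505 = 0.9870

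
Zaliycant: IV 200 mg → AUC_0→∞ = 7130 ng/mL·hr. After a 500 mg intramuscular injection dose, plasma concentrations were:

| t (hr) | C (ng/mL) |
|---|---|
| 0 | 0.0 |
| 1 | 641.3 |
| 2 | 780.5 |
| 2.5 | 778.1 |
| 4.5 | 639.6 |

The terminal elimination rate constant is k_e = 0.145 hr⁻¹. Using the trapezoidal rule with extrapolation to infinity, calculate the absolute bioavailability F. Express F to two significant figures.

F = 0.41

Trapezoidal AUC_0→4.5 (intramuscular injection):
  [0→1]: (0.0+641.3)/2 × 1 = 320.65
  [1→2]: (641.3+780.5)/2 × 1 = 710.9
  [2→2.5]: (780.5+778.1)/2 × 0.5 = 389.65
  [2.5→4.5]: (778.1+639.6)/2 × 2 = 1417.7
  Sum = 2838.9 ng/mL·hr
Tail: C_last/k_e = 639.6/0.145 = 4411.034
AUC_0→∞ (intramuscular injection) = 2838.9 + 4411.034 = 7249.934 ng/mL·hr
F = (AUC_ev/D_ev)/(AUC_iv/D_iv) = (7249.934/500)/(7130/200) = 14.499868/35.65 = 0.4067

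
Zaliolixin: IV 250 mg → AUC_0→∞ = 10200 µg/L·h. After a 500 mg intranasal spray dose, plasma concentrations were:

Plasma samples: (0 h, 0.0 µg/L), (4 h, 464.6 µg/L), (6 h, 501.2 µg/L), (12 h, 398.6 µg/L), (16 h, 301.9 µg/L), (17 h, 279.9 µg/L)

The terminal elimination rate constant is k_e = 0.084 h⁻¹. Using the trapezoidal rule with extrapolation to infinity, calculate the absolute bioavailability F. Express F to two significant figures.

F = 0.47

Trapezoidal AUC_0→17 (intranasal spray):
  [0→4]: (0.0+464.6)/2 × 4 = 929.2
  [4→6]: (464.6+501.2)/2 × 2 = 965.8
  [6→12]: (501.2+398.6)/2 × 6 = 2699.4
  [12→16]: (398.6+301.9)/2 × 4 = 1401.0
  [16→17]: (301.9+279.9)/2 × 1 = 290.9
  Sum = 6286.3 µg/L·h
Tail: C_last/k_e = 279.9/0.084 = 3332.143
AUC_0→∞ (intranasal spray) = 6286.3 + 3332.143 = 9618.443 µg/L·h
F = (AUC_ev/D_ev)/(AUC_iv/D_iv) = (9618.443/500)/(10200/250) = 19.236886/40.8 = 0.4715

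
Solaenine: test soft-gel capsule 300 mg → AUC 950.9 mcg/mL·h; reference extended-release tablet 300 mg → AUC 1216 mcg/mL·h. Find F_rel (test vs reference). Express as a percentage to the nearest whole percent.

F_rel = (AUC_test/D_test) / (AUC_ref/D_ref)
      = (950.9/300) / (1216/300)
      = 3.16967 / 4.05333 = 0.7820 = 78.20%

F_rel = 78%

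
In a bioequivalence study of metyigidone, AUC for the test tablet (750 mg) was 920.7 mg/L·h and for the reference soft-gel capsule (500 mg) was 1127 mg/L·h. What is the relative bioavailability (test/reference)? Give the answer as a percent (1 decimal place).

F_rel = 54.5%

F_rel = (AUC_test/D_test) / (AUC_ref/D_ref)
      = (920.7/750) / (1127/500)
      = 1.2276 / 2.254 = 0.5446 = 54.46%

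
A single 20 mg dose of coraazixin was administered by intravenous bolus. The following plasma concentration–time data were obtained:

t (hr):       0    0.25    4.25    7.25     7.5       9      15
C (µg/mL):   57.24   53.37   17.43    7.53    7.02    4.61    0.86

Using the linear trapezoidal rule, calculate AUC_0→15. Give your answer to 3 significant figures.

AUC = 220 µg/mL·hr

Trapezoidal AUC_0→15:
  [0→0.25]: (57.24+53.37)/2 × 0.25 = 13.82625
  [0.25→4.25]: (53.37+17.43)/2 × 4 = 141.6
  [4.25→7.25]: (17.43+7.53)/2 × 3 = 37.44
  [7.25→7.5]: (7.53+7.02)/2 × 0.25 = 1.81875
  [7.5→9]: (7.02+4.61)/2 × 1.5 = 8.7225
  [9→15]: (4.61+0.86)/2 × 6 = 16.41
  Sum = 219.8175 µg/mL·hr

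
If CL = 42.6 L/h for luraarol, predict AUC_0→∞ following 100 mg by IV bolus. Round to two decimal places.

AUC = 2.35 mg/L·h

AUC_0→∞ = Dose_iv / CL
        = 100 / 42.6 = 2.34742 mg/L·h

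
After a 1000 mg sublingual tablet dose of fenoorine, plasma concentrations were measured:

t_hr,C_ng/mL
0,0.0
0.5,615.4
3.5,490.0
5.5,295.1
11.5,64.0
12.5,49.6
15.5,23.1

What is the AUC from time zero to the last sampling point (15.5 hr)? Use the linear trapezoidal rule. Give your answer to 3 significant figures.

AUC = 3840 ng/mL·hr

Trapezoidal AUC_0→15.5:
  [0→0.5]: (0.0+615.4)/2 × 0.5 = 153.85
  [0.5→3.5]: (615.4+490.0)/2 × 3 = 1658.1
  [3.5→5.5]: (490.0+295.1)/2 × 2 = 785.1
  [5.5→11.5]: (295.1+64.0)/2 × 6 = 1077.3
  [11.5→12.5]: (64.0+49.6)/2 × 1 = 56.8
  [12.5→15.5]: (49.6+23.1)/2 × 3 = 109.05
  Sum = 3840.2 ng/mL·hr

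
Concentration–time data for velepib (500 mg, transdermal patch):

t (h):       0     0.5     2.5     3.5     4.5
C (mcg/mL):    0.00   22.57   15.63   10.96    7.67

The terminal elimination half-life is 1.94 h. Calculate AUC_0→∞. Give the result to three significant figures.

AUC = 87.9 mcg/mL·h

Trapezoidal AUC_0→4.5:
  [0→0.5]: (0.00+22.57)/2 × 0.5 = 5.6425
  [0.5→2.5]: (22.57+15.63)/2 × 2 = 38.2
  [2.5→3.5]: (15.63+10.96)/2 × 1 = 13.295
  [3.5→4.5]: (10.96+7.67)/2 × 1 = 9.315
  Sum = 66.4525 mcg/mL·h
k_e = ln2 / t½ = 0.693147 / 1.94 = 0.3573 h^-1
Extrapolated tail: C_last / k_e = 7.67 / 0.3573 = 21.467
AUC_0→∞ = 66.4525 + 21.467 = 87.9195 mcg/mL·h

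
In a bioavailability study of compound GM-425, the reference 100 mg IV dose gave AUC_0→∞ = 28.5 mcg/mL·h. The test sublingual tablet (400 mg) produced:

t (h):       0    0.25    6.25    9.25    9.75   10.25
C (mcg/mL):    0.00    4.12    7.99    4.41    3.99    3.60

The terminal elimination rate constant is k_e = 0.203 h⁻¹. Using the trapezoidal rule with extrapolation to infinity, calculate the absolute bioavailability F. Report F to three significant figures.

Trapezoidal AUC_0→10.25 (sublingual tablet):
  [0→0.25]: (0.00+4.12)/2 × 0.25 = 0.515
  [0.25→6.25]: (4.12+7.99)/2 × 6 = 36.33
  [6.25→9.25]: (7.99+4.41)/2 × 3 = 18.6
  [9.25→9.75]: (4.41+3.99)/2 × 0.5 = 2.1
  [9.75→10.25]: (3.99+3.60)/2 × 0.5 = 1.8975
  Sum = 59.4425 mcg/mL·h
Tail: C_last/k_e = 3.60/0.203 = 17.734
AUC_0→∞ (sublingual tablet) = 59.4425 + 17.734 = 77.1765 mcg/mL·h
F = (AUC_ev/D_ev)/(AUC_iv/D_iv) = (77.1765/400)/(28.5/100) = 0.19294125/0.285 = 0.6770

F = 0.677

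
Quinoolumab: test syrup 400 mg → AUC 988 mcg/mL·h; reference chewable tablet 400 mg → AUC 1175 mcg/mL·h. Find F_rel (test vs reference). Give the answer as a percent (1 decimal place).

F_rel = (AUC_test/D_test) / (AUC_ref/D_ref)
      = (988/400) / (1175/400)
      = 2.47 / 2.9375 = 0.8409 = 84.09%

F_rel = 84.1%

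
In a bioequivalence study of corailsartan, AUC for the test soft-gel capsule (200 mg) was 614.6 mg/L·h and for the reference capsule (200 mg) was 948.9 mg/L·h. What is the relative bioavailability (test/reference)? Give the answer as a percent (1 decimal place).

F_rel = 64.8%

F_rel = (AUC_test/D_test) / (AUC_ref/D_ref)
      = (614.6/200) / (948.9/200)
      = 3.073 / 4.7445 = 0.6477 = 64.77%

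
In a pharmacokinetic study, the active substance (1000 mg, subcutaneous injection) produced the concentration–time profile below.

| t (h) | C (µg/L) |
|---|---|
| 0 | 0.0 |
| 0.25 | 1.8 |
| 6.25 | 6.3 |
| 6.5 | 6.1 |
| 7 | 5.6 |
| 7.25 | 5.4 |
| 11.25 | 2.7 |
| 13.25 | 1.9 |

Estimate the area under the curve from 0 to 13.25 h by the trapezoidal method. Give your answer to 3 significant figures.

Trapezoidal AUC_0→13.25:
  [0→0.25]: (0.0+1.8)/2 × 0.25 = 0.225
  [0.25→6.25]: (1.8+6.3)/2 × 6 = 24.3
  [6.25→6.5]: (6.3+6.1)/2 × 0.25 = 1.55
  [6.5→7]: (6.1+5.6)/2 × 0.5 = 2.925
  [7→7.25]: (5.6+5.4)/2 × 0.25 = 1.375
  [7.25→11.25]: (5.4+2.7)/2 × 4 = 16.2
  [11.25→13.25]: (2.7+1.9)/2 × 2 = 4.6
  Sum = 51.175 µg/L·h

AUC = 51.2 µg/L·h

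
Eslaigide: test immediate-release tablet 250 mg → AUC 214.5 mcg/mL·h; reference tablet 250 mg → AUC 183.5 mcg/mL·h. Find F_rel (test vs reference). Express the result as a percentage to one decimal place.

F_rel = (AUC_test/D_test) / (AUC_ref/D_ref)
      = (214.5/250) / (183.5/250)
      = 0.858 / 0.734 = 1.1689 = 116.89%

F_rel = 116.9%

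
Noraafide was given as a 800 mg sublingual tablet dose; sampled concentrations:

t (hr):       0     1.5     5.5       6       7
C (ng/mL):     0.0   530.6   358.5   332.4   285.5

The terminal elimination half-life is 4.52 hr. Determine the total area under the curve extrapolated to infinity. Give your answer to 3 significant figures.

AUC = 4520 ng/mL·hr

Trapezoidal AUC_0→7:
  [0→1.5]: (0.0+530.6)/2 × 1.5 = 397.95
  [1.5→5.5]: (530.6+358.5)/2 × 4 = 1778.2
  [5.5→6]: (358.5+332.4)/2 × 0.5 = 172.725
  [6→7]: (332.4+285.5)/2 × 1 = 308.95
  Sum = 2657.825 ng/mL·hr
k_e = ln2 / t½ = 0.693147 / 4.52 = 0.1534 hr^-1
Extrapolated tail: C_last / k_e = 285.5 / 0.1534 = 1861.147
AUC_0→∞ = 2657.825 + 1861.147 = 4518.972 ng/mL·hr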